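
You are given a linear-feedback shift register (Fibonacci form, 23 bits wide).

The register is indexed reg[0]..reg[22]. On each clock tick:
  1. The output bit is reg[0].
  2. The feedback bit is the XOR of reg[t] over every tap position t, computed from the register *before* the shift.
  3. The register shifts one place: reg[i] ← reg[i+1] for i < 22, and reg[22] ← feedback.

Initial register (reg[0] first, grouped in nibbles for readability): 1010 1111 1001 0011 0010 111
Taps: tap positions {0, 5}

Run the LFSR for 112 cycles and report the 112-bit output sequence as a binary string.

1010111110010011001011101011101111101101111100111000110010100111000001000011000010001111000001000100001011011111

step | reg (before) | out | fb
   0 | 10101111100100110010111 | 1 | 0
   1 | 01011111001001100101110 | 0 | 1
   2 | 10111110010011001011101 | 1 | 0
   3 | 01111100100110010111010 | 0 | 1
   4 | 11111001001100101110101 | 1 | 1
   5 | 11110010011001011101011 | 1 | 1
   6 | 11100100110010111010111 | 1 | 0
   7 | 11001001100101110101110 | 1 | 1
   8 | 10010011001011101011101 | 1 | 1
   9 | 00100110010111010111011 | 0 | 1
  10 | 01001100101110101110111 | 0 | 1
  11 | 10011001011101011101111 | 1 | 1
  12 | 00110010111010111011111 | 0 | 0
  13 | 01100101110101110111110 | 0 | 1
  14 | 11001011101011101111101 | 1 | 1
  15 | 10010111010111011111011 | 1 | 0
  16 | 00101110101110111110110 | 0 | 1
  17 | 01011101011101111101101 | 0 | 1
  18 | 10111010111011111011011 | 1 | 1
  19 | 01110101110111110110111 | 0 | 1
  20 | 11101011101111101101111 | 1 | 1
  21 | 11010111011111011011111 | 1 | 0
  22 | 10101110111110110111110 | 1 | 0
  23 | 01011101111101101111100 | 0 | 1
  24 | 10111011111011011111001 | 1 | 1
  25 | 01110111110110111110011 | 0 | 1
  26 | 11101111101101111100111 | 1 | 0
  27 | 11011111011011111001110 | 1 | 0
  28 | 10111110110111110011100 | 1 | 0
  29 | 01111101101111100111000 | 0 | 1
  30 | 11111011011111001110001 | 1 | 1
  31 | 11110110111110011100011 | 1 | 0
  32 | 11101101111100111000110 | 1 | 0
  33 | 11011011111001110001100 | 1 | 1
  34 | 10110111110011100011001 | 1 | 0
  35 | 01101111100111000110010 | 0 | 1
  36 | 11011111001110001100101 | 1 | 0
  37 | 10111110011100011001010 | 1 | 0
  38 | 01111100111000110010100 | 0 | 1
  39 | 11111001110001100101001 | 1 | 1
  40 | 11110011100011001010011 | 1 | 1
  41 | 11100111000110010100111 | 1 | 0
  42 | 11001110001100101001110 | 1 | 0
  43 | 10011100011001010011100 | 1 | 0
  44 | 00111000110010100111000 | 0 | 0
  45 | 01110001100101001110000 | 0 | 0
  46 | 11100011001010011100000 | 1 | 1
  47 | 11000110010100111000001 | 1 | 0
  48 | 10001100101001110000010 | 1 | 0
  49 | 00011001010011100000100 | 0 | 0
  50 | 00110010100111000001000 | 0 | 0
  51 | 01100101001110000010000 | 0 | 1
  52 | 11001010011100000100001 | 1 | 1
  53 | 10010100111000001000011 | 1 | 0
  54 | 00101001110000010000110 | 0 | 0
  55 | 01010011100000100001100 | 0 | 0
  56 | 10100111000001000011000 | 1 | 0
  57 | 01001110000010000110000 | 0 | 1
  58 | 10011100000100001100001 | 1 | 0
  59 | 00111000001000011000010 | 0 | 0
  60 | 01110000010000110000100 | 0 | 0
  61 | 11100000100001100001000 | 1 | 1
  62 | 11000001000011000010001 | 1 | 1
  63 | 10000010000110000100011 | 1 | 1
  64 | 00000100001100001000111 | 0 | 1
  65 | 00001000011000010001111 | 0 | 0
  66 | 00010000110000100011110 | 0 | 0
  67 | 00100001100001000111100 | 0 | 0
  68 | 01000011000010001111000 | 0 | 0
  69 | 10000110000100011110000 | 1 | 0
  70 | 00001100001000111100000 | 0 | 1
  71 | 00011000010001111000001 | 0 | 0
  72 | 00110000100011110000010 | 0 | 0
  73 | 01100001000111100000100 | 0 | 0
  74 | 11000010001111000001000 | 1 | 1
  75 | 10000100011110000010001 | 1 | 0
  76 | 00001000111100000100010 | 0 | 0
  77 | 00010001111000001000100 | 0 | 0
  78 | 00100011110000010001000 | 0 | 0
  79 | 01000111100000100010000 | 0 | 1
  80 | 10001111000001000100001 | 1 | 0
  81 | 00011110000010001000010 | 0 | 1
  82 | 00111100000100010000101 | 0 | 1
  83 | 01111000001000100001011 | 0 | 0
  84 | 11110000010001000010110 | 1 | 1
  85 | 11100000100010000101101 | 1 | 1
  86 | 11000001000100001011011 | 1 | 1
  87 | 10000010001000010110111 | 1 | 1
  88 | 00000100010000101101111 | 0 | 1
  89 | 00001000100001011011111 | 0 | 0
  90 | 00010001000010110111110 | 0 | 0
  91 | 00100010000101101111100 | 0 | 0
  92 | 01000100001011011111000 | 0 | 1
  93 | 10001000010110111110001 | 1 | 1
  94 | 00010000101101111100011 | 0 | 0
  95 | 00100001011011111000110 | 0 | 0
  96 | 01000010110111110001100 | 0 | 0
  97 | 10000101101111100011000 | 1 | 0
  98 | 00001011011111000110000 | 0 | 0
  99 | 00010110111110001100000 | 0 | 1
 100 | 00101101111100011000001 | 0 | 1
 101 | 01011011111000110000011 | 0 | 0
 102 | 10110111110001100000110 | 1 | 0
 103 | 01101111100011000001100 | 0 | 1
 104 | 11011111000110000011001 | 1 | 0
 105 | 10111110001100000110010 | 1 | 0
 106 | 01111100011000001100100 | 0 | 1
 107 | 11111000110000011001001 | 1 | 1
 108 | 11110001100000110010011 | 1 | 1
 109 | 11100011000001100100111 | 1 | 1
 110 | 11000110000011001001111 | 1 | 0
 111 | 10001100000110010011110 | 1 | 0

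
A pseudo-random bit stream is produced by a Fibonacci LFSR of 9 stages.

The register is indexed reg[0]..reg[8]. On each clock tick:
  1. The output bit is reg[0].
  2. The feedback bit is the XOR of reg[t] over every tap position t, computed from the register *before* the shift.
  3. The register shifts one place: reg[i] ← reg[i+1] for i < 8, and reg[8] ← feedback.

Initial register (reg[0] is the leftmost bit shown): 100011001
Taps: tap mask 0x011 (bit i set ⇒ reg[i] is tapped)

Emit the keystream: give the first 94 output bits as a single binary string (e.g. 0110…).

k : reg_k → out_k, fb_k
0: 100011001 → 1, fb=0
1: 000110010 → 0, fb=1
2: 001100101 → 0, fb=0
3: 011001010 → 0, fb=0
4: 110010100 → 1, fb=0
5: 100101000 → 1, fb=1
6: 001010001 → 0, fb=1
7: 010100011 → 0, fb=0
8: 101000110 → 1, fb=1
9: 010001101 → 0, fb=0
10: 100011010 → 1, fb=0
11: 000110100 → 0, fb=1
12: 001101001 → 0, fb=0
13: 011010010 → 0, fb=1
14: 110100101 → 1, fb=1
15: 101001011 → 1, fb=1
16: 010010111 → 0, fb=1
17: 100101111 → 1, fb=1
18: 001011111 → 0, fb=1
19: 010111111 → 0, fb=1
20: 101111111 → 1, fb=0
21: 011111110 → 0, fb=1
22: 111111101 → 1, fb=0
23: 111111010 → 1, fb=0
24: 111110100 → 1, fb=0
25: 111101000 → 1, fb=1
26: 111010001 → 1, fb=0
27: 110100010 → 1, fb=1
28: 101000101 → 1, fb=1
29: 010001011 → 0, fb=0
30: 100010110 → 1, fb=0
31: 000101100 → 0, fb=0
32: 001011000 → 0, fb=1
33: 010110001 → 0, fb=1
34: 101100011 → 1, fb=1
35: 011000111 → 0, fb=0
36: 110001110 → 1, fb=1
37: 100011101 → 1, fb=0
38: 000111010 → 0, fb=1
39: 001110101 → 0, fb=1
40: 011101011 → 0, fb=0
41: 111010110 → 1, fb=0
42: 110101100 → 1, fb=1
43: 101011001 → 1, fb=0
44: 010110010 → 0, fb=1
45: 101100101 → 1, fb=1
46: 011001011 → 0, fb=0
47: 110010110 → 1, fb=0
48: 100101100 → 1, fb=1
49: 001011001 → 0, fb=1
50: 010110011 → 0, fb=1
51: 101100111 → 1, fb=1
52: 011001111 → 0, fb=0
53: 110011110 → 1, fb=0
54: 100111100 → 1, fb=0
55: 001111000 → 0, fb=1
56: 011110001 → 0, fb=1
57: 111100011 → 1, fb=1
58: 111000111 → 1, fb=1
59: 110001111 → 1, fb=1
60: 100011111 → 1, fb=0
61: 000111110 → 0, fb=1
62: 001111101 → 0, fb=1
63: 011111011 → 0, fb=1
64: 111110111 → 1, fb=0
65: 111101110 → 1, fb=1
66: 111011101 → 1, fb=0
67: 110111010 → 1, fb=0
68: 101110100 → 1, fb=0
69: 011101000 → 0, fb=0
70: 111010000 → 1, fb=0
71: 110100000 → 1, fb=1
72: 101000001 → 1, fb=1
73: 010000011 → 0, fb=0
74: 100000110 → 1, fb=1
75: 000001101 → 0, fb=0
76: 000011010 → 0, fb=1
77: 000110101 → 0, fb=1
78: 001101011 → 0, fb=0
79: 011010110 → 0, fb=1
80: 110101101 → 1, fb=1
81: 101011011 → 1, fb=0
82: 010110110 → 0, fb=1
83: 101101101 → 1, fb=1
84: 011011011 → 0, fb=1
85: 110110111 → 1, fb=0
86: 101101110 → 1, fb=1
87: 011011101 → 0, fb=1
88: 110111011 → 1, fb=0
89: 101110110 → 1, fb=0
90: 011101100 → 0, fb=0
91: 111011000 → 1, fb=0
92: 110110000 → 1, fb=0
93: 101100000 → 1, fb=1

1000110010100011010010111111101000101100011101011001011001111000111110111010000011010110110111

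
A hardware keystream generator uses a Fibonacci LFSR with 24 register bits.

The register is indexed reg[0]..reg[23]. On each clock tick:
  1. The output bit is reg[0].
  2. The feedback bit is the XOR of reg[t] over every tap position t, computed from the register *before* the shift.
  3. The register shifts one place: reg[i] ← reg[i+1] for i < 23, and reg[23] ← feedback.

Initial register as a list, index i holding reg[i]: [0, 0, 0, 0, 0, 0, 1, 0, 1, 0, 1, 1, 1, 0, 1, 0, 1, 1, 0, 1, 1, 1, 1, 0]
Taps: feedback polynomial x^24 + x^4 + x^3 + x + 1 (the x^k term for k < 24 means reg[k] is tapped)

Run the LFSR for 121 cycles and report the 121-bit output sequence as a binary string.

0000001010111010110111100011100110110100011100000001110000111000000100010000011000001001101010110101101011001101000100101

step | reg (before) | out | fb
   0 | 000000101011101011011110 | 0 | 0
   1 | 000001010111010110111100 | 0 | 0
   2 | 000010101110101101111000 | 0 | 1
   3 | 000101011101011011110001 | 0 | 1
   4 | 001010111010110111100011 | 0 | 1
   5 | 010101110101101111000111 | 0 | 0
   6 | 101011101011011110001110 | 1 | 0
   7 | 010111010110111100011100 | 0 | 1
   8 | 101110101101111000111001 | 1 | 1
   9 | 011101011011110001110011 | 0 | 0
  10 | 111010110111100011100110 | 1 | 1
  11 | 110101101111000111001101 | 1 | 1
  12 | 101011011110001110011011 | 1 | 0
  13 | 010110111100011100110110 | 0 | 1
  14 | 101101111000111001101101 | 1 | 0
  15 | 011011110001110011011010 | 0 | 0
  16 | 110111100011100110110100 | 1 | 0
  17 | 101111000111001101101000 | 1 | 1
  18 | 011110001110011011010001 | 0 | 1
  19 | 111100011100110110100011 | 1 | 1
  20 | 111000111001101101000111 | 1 | 0
  21 | 110001110011011010001110 | 1 | 0
  22 | 100011100110110100011100 | 1 | 0
  23 | 000111001101101000111000 | 0 | 0
  24 | 001110011011010001110000 | 0 | 0
  25 | 011100110110100011100000 | 0 | 0
  26 | 111001101101000111000000 | 1 | 0
  27 | 110011011010001110000000 | 1 | 1
  28 | 100110110100011100000001 | 1 | 1
  29 | 001101101000111000000011 | 0 | 1
  30 | 011011010001110000000111 | 0 | 0
  31 | 110110100011100000001110 | 1 | 0
  32 | 101101000111000000011100 | 1 | 0
  33 | 011010001110000000111000 | 0 | 0
  34 | 110100011100000001110000 | 1 | 1
  35 | 101000111000000011100001 | 1 | 1
  36 | 010001110000000111000011 | 0 | 1
  37 | 100011100000001110000111 | 1 | 0
  38 | 000111000000011100001110 | 0 | 0
  39 | 001110000000111000011100 | 0 | 0
  40 | 011100000001110000111000 | 0 | 0
  41 | 111000000011100001110000 | 1 | 0
  42 | 110000000111000011100000 | 1 | 0
  43 | 100000001110000111000000 | 1 | 1
  44 | 000000011100001110000001 | 0 | 0
  45 | 000000111000011100000010 | 0 | 0
  46 | 000001110000111000000100 | 0 | 0
  47 | 000011100001110000001000 | 0 | 1
  48 | 000111000011100000010001 | 0 | 0
  49 | 001110000111000000100010 | 0 | 0
  50 | 011100001110000001000100 | 0 | 0
  51 | 111000011100000010001000 | 1 | 0
  52 | 110000111000000100010000 | 1 | 0
  53 | 100001110000001000100000 | 1 | 1
  54 | 000011100000010001000001 | 0 | 1
  55 | 000111000000100010000011 | 0 | 0
  56 | 001110000001000100000110 | 0 | 0
  57 | 011100000010001000001100 | 0 | 0
  58 | 111000000100010000011000 | 1 | 0
  59 | 110000001000100000110000 | 1 | 0
  60 | 100000010001000001100000 | 1 | 1
  61 | 000000100010000011000001 | 0 | 0
  62 | 000001000100000110000010 | 0 | 0
  63 | 000010001000001100000100 | 0 | 1
  64 | 000100010000011000001001 | 0 | 1
  65 | 001000100000110000010011 | 0 | 0
  66 | 010001000001100000100110 | 0 | 1
  67 | 100010000011000001001101 | 1 | 0
  68 | 000100000110000010011010 | 0 | 1
  69 | 001000001100000100110101 | 0 | 0
  70 | 010000011000001001101010 | 0 | 1
  71 | 100000110000010011010101 | 1 | 1
  72 | 000001100000100110101011 | 0 | 0
  73 | 000011000001001101010110 | 0 | 1
  74 | 000110000010011010101101 | 0 | 0
  75 | 001100000100110101011010 | 0 | 1
  76 | 011000001001101010110101 | 0 | 1
  77 | 110000010011010101101011 | 1 | 0
  78 | 100000100110101011010110 | 1 | 1
  79 | 000001001101010110101101 | 0 | 0
  80 | 000010011010101101011010 | 0 | 1
  81 | 000100110101011010110101 | 0 | 1
  82 | 001001101010110101101011 | 0 | 0
  83 | 010011010101101011010110 | 0 | 0
  84 | 100110101011010110101100 | 1 | 1
  85 | 001101010110101101011001 | 0 | 1
  86 | 011010101101011010110011 | 0 | 0
  87 | 110101011010110101100110 | 1 | 1
  88 | 101010110101101011001101 | 1 | 0
  89 | 010101101011010110011010 | 0 | 0
  90 | 101011010110101100110100 | 1 | 0
  91 | 010110101101011001101000 | 0 | 1
  92 | 101101011010110011010001 | 1 | 0
  93 | 011010110101100110100010 | 0 | 0
  94 | 110101101011001101000100 | 1 | 1
  95 | 101011010110011010001001 | 1 | 0
  96 | 010110101100110100010010 | 0 | 1
  97 | 101101011001101000100101 | 1 | 0
  98 | 011010110011010001001010 | 0 | 0
  99 | 110101100110100010010100 | 1 | 1
 100 | 101011001101000100101001 | 1 | 0
 101 | 010110011010001001010010 | 0 | 1
 102 | 101100110100010010100101 | 1 | 0
 103 | 011001101000100101001010 | 0 | 1
 104 | 110011010001001010010101 | 1 | 1
 105 | 100110100010010100101011 | 1 | 1
 106 | 001101000100101001010111 | 0 | 1
 107 | 011010001001010010101111 | 0 | 0
 108 | 110100010010100101011110 | 1 | 1
 109 | 101000100101001010111101 | 1 | 1
 110 | 010001001010010101111011 | 0 | 1
 111 | 100010010100101011110111 | 1 | 0
 112 | 000100101001010111101110 | 0 | 1
 113 | 001001010010101111011101 | 0 | 0
 114 | 010010100101011110111010 | 0 | 0
 115 | 100101001010111101110100 | 1 | 0
 116 | 001010010101111011101000 | 0 | 1
 117 | 010100101011110111010001 | 0 | 0
 118 | 101001010111101110100010 | 1 | 1
 119 | 010010101111011101000101 | 0 | 0
 120 | 100101011110111010001010 | 1 | 0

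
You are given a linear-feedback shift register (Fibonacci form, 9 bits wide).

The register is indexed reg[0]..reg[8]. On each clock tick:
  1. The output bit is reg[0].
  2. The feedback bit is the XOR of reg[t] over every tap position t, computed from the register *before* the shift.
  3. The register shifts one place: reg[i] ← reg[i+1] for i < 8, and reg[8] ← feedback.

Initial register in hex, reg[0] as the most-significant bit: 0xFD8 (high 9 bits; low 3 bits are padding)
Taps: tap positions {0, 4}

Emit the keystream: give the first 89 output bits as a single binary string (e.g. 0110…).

11111101100100100101101111110010011010100110011000000011000110010100011010010111111101000

k : reg_k → out_k, fb_k
0: 111111011 → 1, fb=0
1: 111110110 → 1, fb=0
2: 111101100 → 1, fb=1
3: 111011001 → 1, fb=0
4: 110110010 → 1, fb=0
5: 101100100 → 1, fb=1
6: 011001001 → 0, fb=0
7: 110010010 → 1, fb=0
8: 100100100 → 1, fb=1
9: 001001001 → 0, fb=0
10: 010010010 → 0, fb=1
11: 100100101 → 1, fb=1
12: 001001011 → 0, fb=0
13: 010010110 → 0, fb=1
14: 100101101 → 1, fb=1
15: 001011011 → 0, fb=1
16: 010110111 → 0, fb=1
17: 101101111 → 1, fb=1
18: 011011111 → 0, fb=1
19: 110111111 → 1, fb=0
20: 101111110 → 1, fb=0
21: 011111100 → 0, fb=1
22: 111111001 → 1, fb=0
23: 111110010 → 1, fb=0
24: 111100100 → 1, fb=1
25: 111001001 → 1, fb=1
26: 110010011 → 1, fb=0
27: 100100110 → 1, fb=1
28: 001001101 → 0, fb=0
29: 010011010 → 0, fb=1
30: 100110101 → 1, fb=0
31: 001101010 → 0, fb=0
32: 011010100 → 0, fb=1
33: 110101001 → 1, fb=1
34: 101010011 → 1, fb=0
35: 010100110 → 0, fb=0
36: 101001100 → 1, fb=1
37: 010011001 → 0, fb=1
38: 100110011 → 1, fb=0
39: 001100110 → 0, fb=0
40: 011001100 → 0, fb=0
41: 110011000 → 1, fb=0
42: 100110000 → 1, fb=0
43: 001100000 → 0, fb=0
44: 011000000 → 0, fb=0
45: 110000000 → 1, fb=1
46: 100000001 → 1, fb=1
47: 000000011 → 0, fb=0
48: 000000110 → 0, fb=0
49: 000001100 → 0, fb=0
50: 000011000 → 0, fb=1
51: 000110001 → 0, fb=1
52: 001100011 → 0, fb=0
53: 011000110 → 0, fb=0
54: 110001100 → 1, fb=1
55: 100011001 → 1, fb=0
56: 000110010 → 0, fb=1
57: 001100101 → 0, fb=0
58: 011001010 → 0, fb=0
59: 110010100 → 1, fb=0
60: 100101000 → 1, fb=1
61: 001010001 → 0, fb=1
62: 010100011 → 0, fb=0
63: 101000110 → 1, fb=1
64: 010001101 → 0, fb=0
65: 100011010 → 1, fb=0
66: 000110100 → 0, fb=1
67: 001101001 → 0, fb=0
68: 011010010 → 0, fb=1
69: 110100101 → 1, fb=1
70: 101001011 → 1, fb=1
71: 010010111 → 0, fb=1
72: 100101111 → 1, fb=1
73: 001011111 → 0, fb=1
74: 010111111 → 0, fb=1
75: 101111111 → 1, fb=0
76: 011111110 → 0, fb=1
77: 111111101 → 1, fb=0
78: 111111010 → 1, fb=0
79: 111110100 → 1, fb=0
80: 111101000 → 1, fb=1
81: 111010001 → 1, fb=0
82: 110100010 → 1, fb=1
83: 101000101 → 1, fb=1
84: 010001011 → 0, fb=0
85: 100010110 → 1, fb=0
86: 000101100 → 0, fb=0
87: 001011000 → 0, fb=1
88: 010110001 → 0, fb=1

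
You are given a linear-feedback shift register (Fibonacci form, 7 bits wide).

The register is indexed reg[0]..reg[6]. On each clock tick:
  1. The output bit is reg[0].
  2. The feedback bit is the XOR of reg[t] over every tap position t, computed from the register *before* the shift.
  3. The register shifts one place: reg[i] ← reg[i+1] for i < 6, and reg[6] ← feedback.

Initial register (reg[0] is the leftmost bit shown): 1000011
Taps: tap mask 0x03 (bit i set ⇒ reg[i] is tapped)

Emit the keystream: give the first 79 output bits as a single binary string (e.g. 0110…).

1000011100010010011011010110111101100011010010111011100110010101011111110000001

tick  register→output (feedback)
  0  1000011→1 (1)
  1  0000111→0 (0)
  2  0001110→0 (0)
  3  0011100→0 (0)
  4  0111000→0 (1)
  5  1110001→1 (0)
  6  1100010→1 (0)
  7  1000100→1 (1)
  8  0001001→0 (0)
  9  0010010→0 (0)
 10  0100100→0 (1)
 11  1001001→1 (1)
 12  0010011→0 (0)
 13  0100110→0 (1)
 14  1001101→1 (1)
 15  0011011→0 (0)
 16  0110110→0 (1)
 17  1101101→1 (0)
 18  1011010→1 (1)
 19  0110101→0 (1)
 20  1101011→1 (0)
 21  1010110→1 (1)
 22  0101101→0 (1)
 23  1011011→1 (1)
 24  0110111→0 (1)
 25  1101111→1 (0)
 26  1011110→1 (1)
 27  0111101→0 (1)
 28  1111011→1 (0)
 29  1110110→1 (0)
 30  1101100→1 (0)
 31  1011000→1 (1)
 32  0110001→0 (1)
 33  1100011→1 (0)
 34  1000110→1 (1)
 35  0001101→0 (0)
 36  0011010→0 (0)
 37  0110100→0 (1)
 38  1101001→1 (0)
 39  1010010→1 (1)
 40  0100101→0 (1)
 41  1001011→1 (1)
 42  0010111→0 (0)
 43  0101110→0 (1)
 44  1011101→1 (1)
 45  0111011→0 (1)
 46  1110111→1 (0)
 47  1101110→1 (0)
 48  1011100→1 (1)
 49  0111001→0 (1)
 50  1110011→1 (0)
 51  1100110→1 (0)
 52  1001100→1 (1)
 53  0011001→0 (0)
 54  0110010→0 (1)
 55  1100101→1 (0)
 56  1001010→1 (1)
 57  0010101→0 (0)
 58  0101010→0 (1)
 59  1010101→1 (1)
 60  0101011→0 (1)
 61  1010111→1 (1)
 62  0101111→0 (1)
 63  1011111→1 (1)
 64  0111111→0 (1)
 65  1111111→1 (0)
 66  1111110→1 (0)
 67  1111100→1 (0)
 68  1111000→1 (0)
 69  1110000→1 (0)
 70  1100000→1 (0)
 71  1000000→1 (1)
 72  0000001→0 (0)
 73  0000010→0 (0)
 74  0000100→0 (0)
 75  0001000→0 (0)
 76  0010000→0 (0)
 77  0100000→0 (1)
 78  1000001→1 (1)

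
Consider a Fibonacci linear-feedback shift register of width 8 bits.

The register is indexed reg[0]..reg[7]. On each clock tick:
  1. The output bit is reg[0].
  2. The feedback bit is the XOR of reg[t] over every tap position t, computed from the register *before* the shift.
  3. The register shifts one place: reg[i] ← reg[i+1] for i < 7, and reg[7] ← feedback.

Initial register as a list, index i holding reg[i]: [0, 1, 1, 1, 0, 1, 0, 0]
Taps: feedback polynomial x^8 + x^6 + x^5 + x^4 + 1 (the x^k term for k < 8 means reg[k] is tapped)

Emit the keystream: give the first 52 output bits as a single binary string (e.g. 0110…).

0111010010001110001000000010110001111010000111111110

step | reg (before) | out | fb
   0 | 01110100 | 0 | 1
   1 | 11101001 | 1 | 0
   2 | 11010010 | 1 | 0
   3 | 10100100 | 1 | 0
   4 | 01001000 | 0 | 1
   5 | 10010001 | 1 | 1
   6 | 00100011 | 0 | 1
   7 | 01000111 | 0 | 0
   8 | 10001110 | 1 | 0
   9 | 00011100 | 0 | 0
  10 | 00111000 | 0 | 1
  11 | 01110001 | 0 | 0
  12 | 11100010 | 1 | 0
  13 | 11000100 | 1 | 0
  14 | 10001000 | 1 | 0
  15 | 00010000 | 0 | 0
  16 | 00100000 | 0 | 0
  17 | 01000000 | 0 | 0
  18 | 10000000 | 1 | 1
  19 | 00000001 | 0 | 0
  20 | 00000010 | 0 | 1
  21 | 00000101 | 0 | 1
  22 | 00001011 | 0 | 0
  23 | 00010110 | 0 | 0
  24 | 00101100 | 0 | 0
  25 | 01011000 | 0 | 1
  26 | 10110001 | 1 | 1
  27 | 01100011 | 0 | 1
  28 | 11000111 | 1 | 1
  29 | 10001111 | 1 | 0
  30 | 00011110 | 0 | 1
  31 | 00111101 | 0 | 0
  32 | 01111010 | 0 | 0
  33 | 11110100 | 1 | 0
  34 | 11101000 | 1 | 0
  35 | 11010000 | 1 | 1
  36 | 10100001 | 1 | 1
  37 | 01000011 | 0 | 1
  38 | 10000111 | 1 | 1
  39 | 00001111 | 0 | 1
  40 | 00011111 | 0 | 1
  41 | 00111111 | 0 | 1
  42 | 01111111 | 0 | 1
  43 | 11111111 | 1 | 0
  44 | 11111110 | 1 | 0
  45 | 11111100 | 1 | 1
  46 | 11111001 | 1 | 0
  47 | 11110010 | 1 | 0
  48 | 11100100 | 1 | 0
  49 | 11001000 | 1 | 0
  50 | 10010000 | 1 | 1
  51 | 00100001 | 0 | 0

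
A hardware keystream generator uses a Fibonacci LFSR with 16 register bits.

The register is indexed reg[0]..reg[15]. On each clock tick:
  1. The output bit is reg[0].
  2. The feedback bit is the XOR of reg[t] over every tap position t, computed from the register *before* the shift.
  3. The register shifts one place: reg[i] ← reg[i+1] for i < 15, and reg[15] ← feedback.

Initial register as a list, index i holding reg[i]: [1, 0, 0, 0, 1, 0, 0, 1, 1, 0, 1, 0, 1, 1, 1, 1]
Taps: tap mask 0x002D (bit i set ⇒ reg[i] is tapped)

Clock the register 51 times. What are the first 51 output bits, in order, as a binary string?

100010011010111111010111100101001100011111111001000

step | reg (before) | out | fb
   0 | 1000100110101111 | 1 | 1
   1 | 0001001101011111 | 0 | 1
   2 | 0010011010111111 | 0 | 0
   3 | 0100110101111110 | 0 | 1
   4 | 1001101011111101 | 1 | 0
   5 | 0011010111111010 | 0 | 1
   6 | 0110101111110101 | 0 | 1
   7 | 1101011111101011 | 1 | 1
   8 | 1010111111010111 | 1 | 1
   9 | 0101111110101111 | 0 | 0
  10 | 1011111101011110 | 1 | 0
  11 | 0111111010111100 | 0 | 1
  12 | 1111110101111001 | 1 | 0
  13 | 1111101011110010 | 1 | 1
  14 | 1111010111100101 | 1 | 0
  15 | 1110101111001010 | 1 | 0
  16 | 1101011110010100 | 1 | 1
  17 | 1010111100101001 | 1 | 1
  18 | 0101111001010011 | 0 | 0
  19 | 1011110010100110 | 1 | 0
  20 | 0111100101001100 | 0 | 0
  21 | 1111001010011000 | 1 | 1
  22 | 1110010100110001 | 1 | 1
  23 | 1100101001100011 | 1 | 1
  24 | 1001010011000111 | 1 | 1
  25 | 0010100110001111 | 0 | 1
  26 | 0101001100011111 | 0 | 1
  27 | 1010011000111111 | 1 | 1
  28 | 0100110001111111 | 0 | 1
  29 | 1001100011111111 | 1 | 0
  30 | 0011000111111110 | 0 | 0
  31 | 0110001111111100 | 0 | 1
  32 | 1100011111111001 | 1 | 0
  33 | 1000111111110010 | 1 | 0
  34 | 0001111111100100 | 0 | 0
  35 | 0011111111001000 | 0 | 1
  36 | 0111111110010001 | 0 | 1
  37 | 1111111100100011 | 1 | 0
  38 | 1111111001000110 | 1 | 0
  39 | 1111110010001100 | 1 | 0
  40 | 1111100100011000 | 1 | 1
  41 | 1111001000110001 | 1 | 1
  42 | 1110010001100011 | 1 | 1
  43 | 1100100011000111 | 1 | 1
  44 | 1001000110001111 | 1 | 0
  45 | 0010001100011110 | 0 | 1
  46 | 0100011000111101 | 0 | 1
  47 | 1000110001111011 | 1 | 0
  48 | 0001100011110110 | 0 | 1
  49 | 0011000111101101 | 0 | 0
  50 | 0110001111011010 | 0 | 1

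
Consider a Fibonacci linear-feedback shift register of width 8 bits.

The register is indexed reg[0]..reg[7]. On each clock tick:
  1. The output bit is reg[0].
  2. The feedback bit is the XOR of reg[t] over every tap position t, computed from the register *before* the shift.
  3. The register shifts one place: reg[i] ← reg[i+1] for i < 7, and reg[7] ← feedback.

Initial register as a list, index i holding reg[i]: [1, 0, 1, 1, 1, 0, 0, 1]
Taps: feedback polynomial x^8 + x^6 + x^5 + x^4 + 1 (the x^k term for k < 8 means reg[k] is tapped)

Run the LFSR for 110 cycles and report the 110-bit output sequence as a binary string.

10111001010100101000100101101000110011100111100011011000010001011101011110110111110000110100110101101101010000

step | reg (before) | out | fb
   0 | 10111001 | 1 | 0
   1 | 01110010 | 0 | 1
   2 | 11100101 | 1 | 0
   3 | 11001010 | 1 | 1
   4 | 10010101 | 1 | 0
   5 | 00101010 | 0 | 0
   6 | 01010100 | 0 | 1
   7 | 10101001 | 1 | 0
   8 | 01010010 | 0 | 1
   9 | 10100101 | 1 | 0
  10 | 01001010 | 0 | 0
  11 | 10010100 | 1 | 0
  12 | 00101000 | 0 | 1
  13 | 01010001 | 0 | 0
  14 | 10100010 | 1 | 0
  15 | 01000100 | 0 | 1
  16 | 10001001 | 1 | 0
  17 | 00010010 | 0 | 1
  18 | 00100101 | 0 | 1
  19 | 01001011 | 0 | 0
  20 | 10010110 | 1 | 1
  21 | 00101101 | 0 | 0
  22 | 01011010 | 0 | 0
  23 | 10110100 | 1 | 0
  24 | 01101000 | 0 | 1
  25 | 11010001 | 1 | 1
  26 | 10100011 | 1 | 0
  27 | 01000110 | 0 | 0
  28 | 10001100 | 1 | 1
  29 | 00011001 | 0 | 1
  30 | 00110011 | 0 | 1
  31 | 01100111 | 0 | 0
  32 | 11001110 | 1 | 0
  33 | 10011100 | 1 | 1
  34 | 00111001 | 0 | 1
  35 | 01110011 | 0 | 1
  36 | 11100111 | 1 | 1
  37 | 11001111 | 1 | 0
  38 | 10011110 | 1 | 0
  39 | 00111100 | 0 | 0
  40 | 01111000 | 0 | 1
  41 | 11110001 | 1 | 1
  42 | 11100011 | 1 | 0
  43 | 11000110 | 1 | 1
  44 | 10001101 | 1 | 1
  45 | 00011011 | 0 | 0
  46 | 00110110 | 0 | 0
  47 | 01101100 | 0 | 0
  48 | 11011000 | 1 | 0
  49 | 10110000 | 1 | 1
  50 | 01100001 | 0 | 0
  51 | 11000010 | 1 | 0
  52 | 10000100 | 1 | 0
  53 | 00001000 | 0 | 1
  54 | 00010001 | 0 | 0
  55 | 00100010 | 0 | 1
  56 | 01000101 | 0 | 1
  57 | 10001011 | 1 | 1
  58 | 00010111 | 0 | 0
  59 | 00101110 | 0 | 1
  60 | 01011101 | 0 | 0
  61 | 10111010 | 1 | 1
  62 | 01110101 | 0 | 1
  63 | 11101011 | 1 | 1
  64 | 11010111 | 1 | 1
  65 | 10101111 | 1 | 0
  66 | 01011110 | 0 | 1
  67 | 10111101 | 1 | 1
  68 | 01111011 | 0 | 0
  69 | 11110110 | 1 | 1
  70 | 11101101 | 1 | 1
  71 | 11011011 | 1 | 1
  72 | 10110111 | 1 | 1
  73 | 01101111 | 0 | 1
  74 | 11011111 | 1 | 0
  75 | 10111110 | 1 | 0
  76 | 01111100 | 0 | 0
  77 | 11111000 | 1 | 0
  78 | 11110000 | 1 | 1
  79 | 11100001 | 1 | 1
  80 | 11000011 | 1 | 0
  81 | 10000110 | 1 | 1
  82 | 00001101 | 0 | 0
  83 | 00011010 | 0 | 0
  84 | 00110100 | 0 | 1
  85 | 01101001 | 0 | 1
  86 | 11010011 | 1 | 0
  87 | 10100110 | 1 | 1
  88 | 01001101 | 0 | 0
  89 | 10011010 | 1 | 1
  90 | 00110101 | 0 | 1
  91 | 01101011 | 0 | 0
  92 | 11010110 | 1 | 1
  93 | 10101101 | 1 | 1
  94 | 01011011 | 0 | 0
  95 | 10110110 | 1 | 1
  96 | 01101101 | 0 | 0
  97 | 11011010 | 1 | 1
  98 | 10110101 | 1 | 0
  99 | 01101010 | 0 | 0
 100 | 11010100 | 1 | 0
 101 | 10101000 | 1 | 0
 102 | 01010000 | 0 | 0
 103 | 10100000 | 1 | 1
 104 | 01000001 | 0 | 0
 105 | 10000010 | 1 | 0
 106 | 00000100 | 0 | 1
 107 | 00001001 | 0 | 1
 108 | 00010011 | 0 | 1
 109 | 00100111 | 0 | 0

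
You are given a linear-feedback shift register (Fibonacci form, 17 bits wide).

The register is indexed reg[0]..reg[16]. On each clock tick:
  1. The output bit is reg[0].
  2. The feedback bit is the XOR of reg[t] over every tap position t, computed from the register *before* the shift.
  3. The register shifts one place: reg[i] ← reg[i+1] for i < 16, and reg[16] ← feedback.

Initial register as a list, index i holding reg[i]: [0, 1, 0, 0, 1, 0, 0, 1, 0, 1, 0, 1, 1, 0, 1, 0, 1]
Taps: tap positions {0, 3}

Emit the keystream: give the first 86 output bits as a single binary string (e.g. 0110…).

step | reg (before) | out | fb
   0 | 01001001010110101 | 0 | 0
   1 | 10010010101101010 | 1 | 0
   2 | 00100101011010100 | 0 | 0
   3 | 01001010110101000 | 0 | 0
   4 | 10010101101010000 | 1 | 0
   5 | 00101011010100000 | 0 | 0
   6 | 01010110101000000 | 0 | 1
   7 | 10101101010000001 | 1 | 1
   8 | 01011010100000011 | 0 | 1
   9 | 10110101000000111 | 1 | 0
  10 | 01101010000001110 | 0 | 0
  11 | 11010100000011100 | 1 | 0
  12 | 10101000000111000 | 1 | 1
  13 | 01010000001110001 | 0 | 1
  14 | 10100000011100011 | 1 | 1
  15 | 01000000111000111 | 0 | 0
  16 | 10000001110001110 | 1 | 1
  17 | 00000011100011101 | 0 | 0
  18 | 00000111000111010 | 0 | 0
  19 | 00001110001110100 | 0 | 0
  20 | 00011100011101000 | 0 | 1
  21 | 00111000111010001 | 0 | 1
  22 | 01110001110100011 | 0 | 1
  23 | 11100011101000111 | 1 | 1
  24 | 11000111010001111 | 1 | 1
  25 | 10001110100011111 | 1 | 1
  26 | 00011101000111111 | 0 | 1
  27 | 00111010001111111 | 0 | 1
  28 | 01110100011111111 | 0 | 1
  29 | 11101000111111111 | 1 | 1
  30 | 11010001111111111 | 1 | 0
  31 | 10100011111111110 | 1 | 1
  32 | 01000111111111101 | 0 | 0
  33 | 10001111111111010 | 1 | 1
  34 | 00011111111110101 | 0 | 1
  35 | 00111111111101011 | 0 | 1
  36 | 01111111111010111 | 0 | 1
  37 | 11111111110101111 | 1 | 0
  38 | 11111111101011110 | 1 | 0
  39 | 11111111010111100 | 1 | 0
  40 | 11111110101111000 | 1 | 0
  41 | 11111101011110000 | 1 | 0
  42 | 11111010111100000 | 1 | 0
  43 | 11110101111000000 | 1 | 0
  44 | 11101011110000000 | 1 | 1
  45 | 11010111100000001 | 1 | 0
  46 | 10101111000000010 | 1 | 1
  47 | 01011110000000101 | 0 | 1
  48 | 10111100000001011 | 1 | 0
  49 | 01111000000010110 | 0 | 1
  50 | 11110000000101101 | 1 | 0
  51 | 11100000001011010 | 1 | 1
  52 | 11000000010110101 | 1 | 1
  53 | 10000000101101011 | 1 | 1
  54 | 00000001011010111 | 0 | 0
  55 | 00000010110101110 | 0 | 0
  56 | 00000101101011100 | 0 | 0
  57 | 00001011010111000 | 0 | 0
  58 | 00010110101110000 | 0 | 1
  59 | 00101101011100001 | 0 | 0
  60 | 01011010111000010 | 0 | 1
  61 | 10110101110000101 | 1 | 0
  62 | 01101011100001010 | 0 | 0
  63 | 11010111000010100 | 1 | 0
  64 | 10101110000101000 | 1 | 1
  65 | 01011100001010001 | 0 | 1
  66 | 10111000010100011 | 1 | 0
  67 | 01110000101000110 | 0 | 1
  68 | 11100001010001101 | 1 | 1
  69 | 11000010100011011 | 1 | 1
  70 | 10000101000110111 | 1 | 1
  71 | 00001010001101111 | 0 | 0
  72 | 00010100011011110 | 0 | 1
  73 | 00101000110111101 | 0 | 0
  74 | 01010001101111010 | 0 | 1
  75 | 10100011011110101 | 1 | 1
  76 | 01000110111101011 | 0 | 0
  77 | 10001101111010110 | 1 | 1
  78 | 00011011110101101 | 0 | 1
  79 | 00110111101011011 | 0 | 1
  80 | 01101111010110111 | 0 | 0
  81 | 11011110101101110 | 1 | 0
  82 | 10111101011011100 | 1 | 0
  83 | 01111010110111000 | 0 | 1
  84 | 11110101101110001 | 1 | 0
  85 | 11101011011100010 | 1 | 1

01001001010110101000000111000111010001111111111010111100000001011010111000010100011011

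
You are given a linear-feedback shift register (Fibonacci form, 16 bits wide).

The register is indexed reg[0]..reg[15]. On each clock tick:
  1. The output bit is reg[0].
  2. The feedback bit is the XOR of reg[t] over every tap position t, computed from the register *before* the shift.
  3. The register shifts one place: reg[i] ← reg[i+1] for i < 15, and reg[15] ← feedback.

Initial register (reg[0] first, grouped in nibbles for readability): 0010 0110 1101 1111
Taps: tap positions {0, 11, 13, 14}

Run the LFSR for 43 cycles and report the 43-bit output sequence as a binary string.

0010011011011111110101110101100000010001100

k : reg_k → out_k, fb_k
0: 0010011011011111 → 0, fb=1
1: 0100110110111111 → 0, fb=1
2: 1001101101111111 → 1, fb=0
3: 0011011011111110 → 0, fb=1
4: 0110110111111101 → 0, fb=0
5: 1101101111111010 → 1, fb=1
6: 1011011111110101 → 1, fb=1
7: 0110111111101011 → 0, fb=1
8: 1101111111010111 → 1, fb=0
9: 1011111110101110 → 1, fb=1
10: 0111111101011101 → 0, fb=0
11: 1111111010111010 → 1, fb=1
12: 1111110101110101 → 1, fb=1
13: 1111101011101011 → 1, fb=0
14: 1111010111010110 → 1, fb=0
15: 1110101110101100 → 1, fb=0
16: 1101011101011000 → 1, fb=0
17: 1010111010110000 → 1, fb=0
18: 0101110101100000 → 0, fb=0
19: 1011101011000000 → 1, fb=1
20: 0111010110000001 → 0, fb=0
21: 1110101100000010 → 1, fb=0
22: 1101011000000100 → 1, fb=0
23: 1010110000001000 → 1, fb=1
24: 0101100000010001 → 0, fb=1
25: 1011000000100011 → 1, fb=0
26: 0110000001000110 → 0, fb=0
27: 1100000010001100 → 1, fb=0
28: 1000000100011000 → 1, fb=0
29: 0000001000110000 → 0, fb=1
30: 0000010001100001 → 0, fb=0
31: 0000100011000010 → 0, fb=1
32: 0001000110000101 → 0, fb=1
33: 0010001100001011 → 0, fb=1
34: 0100011000010111 → 0, fb=1
35: 1000110000101111 → 1, fb=1
36: 0001100001011111 → 0, fb=1
37: 0011000010111111 → 0, fb=1
38: 0110000101111111 → 0, fb=1
39: 1100001011111111 → 1, fb=0
40: 1000010111111110 → 1, fb=0
41: 0000101111111100 → 0, fb=0
42: 0001011111111000 → 0, fb=1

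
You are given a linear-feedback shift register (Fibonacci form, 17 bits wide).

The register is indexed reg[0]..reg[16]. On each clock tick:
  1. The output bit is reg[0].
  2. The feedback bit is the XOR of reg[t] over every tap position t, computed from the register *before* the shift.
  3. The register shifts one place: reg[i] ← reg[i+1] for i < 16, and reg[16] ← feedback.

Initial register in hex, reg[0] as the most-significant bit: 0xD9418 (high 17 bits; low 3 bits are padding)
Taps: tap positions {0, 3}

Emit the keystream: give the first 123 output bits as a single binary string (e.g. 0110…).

110110010100000110001001101001101110001001001000111110000000011110011100000111011011111001111000001001101101110010001000000

tick  register→output (feedback)
  0  11011001010000011→1 (0)
  1  10110010100000110→1 (0)
  2  01100101000001100→0 (0)
  3  11001010000011000→1 (1)
  4  10010100000110001→1 (0)
  5  00101000001100010→0 (0)
  6  01010000011000100→0 (1)
  7  10100000110001001→1 (1)
  8  01000001100010011→0 (0)
  9  10000011000100110→1 (1)
 10  00000110001001101→0 (0)
 11  00001100010011010→0 (0)
 12  00011000100110100→0 (1)
 13  00110001001101001→0 (1)
 14  01100010011010011→0 (0)
 15  11000100110100110→1 (1)
 16  10001001101001101→1 (1)
 17  00010011010011011→0 (1)
 18  00100110100110111→0 (0)
 19  01001101001101110→0 (0)
 20  10011010011011100→1 (0)
 21  00110100110111000→0 (1)
 22  01101001101110001→0 (0)
 23  11010011011100010→1 (0)
 24  10100110111000100→1 (1)
 25  01001101110001001→0 (0)
 26  10011011100010010→1 (0)
 27  00110111000100100→0 (1)
 28  01101110001001001→0 (0)
 29  11011100010010010→1 (0)
 30  10111000100100100→1 (0)
 31  01110001001001000→0 (1)
 32  11100010010010001→1 (1)
 33  11000100100100011→1 (1)
 34  10001001001000111→1 (1)
 35  00010010010001111→0 (1)
 36  00100100100011111→0 (0)
 37  01001001000111110→0 (0)
 38  10010010001111100→1 (0)
 39  00100100011111000→0 (0)
 40  01001000111110000→0 (0)
 41  10010001111100000→1 (0)
 42  00100011111000000→0 (0)
 43  01000111110000000→0 (0)
 44  10001111100000000→1 (1)
 45  00011111000000001→0 (1)
 46  00111110000000011→0 (1)
 47  01111100000000111→0 (1)
 48  11111000000001111→1 (0)
 49  11110000000011110→1 (0)
 50  11100000000111100→1 (1)
 51  11000000001111001→1 (1)
 52  10000000011110011→1 (1)
 53  00000000111100111→0 (0)
 54  00000001111001110→0 (0)
 55  00000011110011100→0 (0)
 56  00000111100111000→0 (0)
 57  00001111001110000→0 (0)
 58  00011110011100000→0 (1)
 59  00111100111000001→0 (1)
 60  01111001110000011→0 (1)
 61  11110011100000111→1 (0)
 62  11100111000001110→1 (1)
 63  11001110000011101→1 (1)
 64  10011100000111011→1 (0)
 65  00111000001110110→0 (1)
 66  01110000011101101→0 (1)
 67  11100000111011011→1 (1)
 68  11000001110110111→1 (1)
 69  10000011101101111→1 (1)
 70  00000111011011111→0 (0)
 71  00001110110111110→0 (0)
 72  00011101101111100→0 (1)
 73  00111011011111001→0 (1)
 74  01110110111110011→0 (1)
 75  11101101111100111→1 (1)
 76  11011011111001111→1 (0)
 77  10110111110011110→1 (0)
 78  01101111100111100→0 (0)
 79  11011111001111000→1 (0)
 80  10111110011110000→1 (0)
 81  01111100111100000→0 (1)
 82  11111001111000001→1 (0)
 83  11110011110000010→1 (0)
 84  11100111100000100→1 (1)
 85  11001111000001001→1 (1)
 86  10011110000010011→1 (0)
 87  00111100000100110→0 (1)
 88  01111000001001101→0 (1)
 89  11110000010011011→1 (0)
 90  11100000100110110→1 (1)
 91  11000001001101101→1 (1)
 92  10000010011011011→1 (1)
 93  00000100110110111→0 (0)
 94  00001001101101110→0 (0)
 95  00010011011011100→0 (1)
 96  00100110110111001→0 (0)
 97  01001101101110010→0 (0)
 98  10011011011100100→1 (0)
 99  00110110111001000→0 (1)
100  01101101110010001→0 (0)
101  11011011100100010→1 (0)
102  10110111001000100→1 (0)
103  01101110010001000→0 (0)
104  11011100100010000→1 (0)
105  10111001000100000→1 (0)
106  01110010001000000→0 (1)
107  11100100010000001→1 (1)
108  11001000100000011→1 (1)
109  10010001000000111→1 (0)
110  00100010000001110→0 (0)
111  01000100000011100→0 (0)
112  10001000000111000→1 (1)
113  00010000001110001→0 (1)
114  00100000011100011→0 (0)
115  01000000111000110→0 (0)
116  10000001110001100→1 (1)
117  00000011100011001→0 (0)
118  00000111000110010→0 (0)
119  00001110001100100→0 (0)
120  00011100011001000→0 (1)
121  00111000110010001→0 (1)
122  01110001100100011→0 (1)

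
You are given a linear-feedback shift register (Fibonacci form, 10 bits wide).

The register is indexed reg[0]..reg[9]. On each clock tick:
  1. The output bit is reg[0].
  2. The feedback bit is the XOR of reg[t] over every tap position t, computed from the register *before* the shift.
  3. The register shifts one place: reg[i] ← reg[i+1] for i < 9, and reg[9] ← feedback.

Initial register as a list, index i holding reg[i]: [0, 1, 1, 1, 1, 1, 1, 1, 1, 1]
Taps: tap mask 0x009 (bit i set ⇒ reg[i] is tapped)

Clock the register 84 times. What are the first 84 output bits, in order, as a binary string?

k : reg_k → out_k, fb_k
0: 0111111111 → 0, fb=1
1: 1111111111 → 1, fb=0
2: 1111111110 → 1, fb=0
3: 1111111100 → 1, fb=0
4: 1111111000 → 1, fb=0
5: 1111110000 → 1, fb=0
6: 1111100000 → 1, fb=0
7: 1111000000 → 1, fb=0
8: 1110000000 → 1, fb=1
9: 1100000001 → 1, fb=1
10: 1000000011 → 1, fb=1
11: 0000000111 → 0, fb=0
12: 0000001110 → 0, fb=0
13: 0000011100 → 0, fb=0
14: 0000111000 → 0, fb=0
15: 0001110000 → 0, fb=1
16: 0011100001 → 0, fb=1
17: 0111000011 → 0, fb=1
18: 1110000111 → 1, fb=1
19: 1100001111 → 1, fb=1
20: 1000011111 → 1, fb=1
21: 0000111111 → 0, fb=0
22: 0001111110 → 0, fb=1
23: 0011111101 → 0, fb=1
24: 0111111011 → 0, fb=1
25: 1111110111 → 1, fb=0
26: 1111101110 → 1, fb=0
27: 1111011100 → 1, fb=0
28: 1110111000 → 1, fb=1
29: 1101110001 → 1, fb=0
30: 1011100010 → 1, fb=0
31: 0111000100 → 0, fb=1
32: 1110001001 → 1, fb=1
33: 1100010011 → 1, fb=1
34: 1000100111 → 1, fb=1
35: 0001001111 → 0, fb=1
36: 0010011111 → 0, fb=0
37: 0100111110 → 0, fb=0
38: 1001111100 → 1, fb=0
39: 0011111000 → 0, fb=1
40: 0111110001 → 0, fb=1
41: 1111100011 → 1, fb=0
42: 1111000110 → 1, fb=0
43: 1110001100 → 1, fb=1
44: 1100011001 → 1, fb=1
45: 1000110011 → 1, fb=1
46: 0001100111 → 0, fb=1
47: 0011001111 → 0, fb=1
48: 0110011111 → 0, fb=0
49: 1100111110 → 1, fb=1
50: 1001111101 → 1, fb=0
51: 0011111010 → 0, fb=1
52: 0111110101 → 0, fb=1
53: 1111101011 → 1, fb=0
54: 1111010110 → 1, fb=0
55: 1110101100 → 1, fb=1
56: 1101011001 → 1, fb=0
57: 1010110010 → 1, fb=1
58: 0101100101 → 0, fb=1
59: 1011001011 → 1, fb=0
60: 0110010110 → 0, fb=0
61: 1100101100 → 1, fb=1
62: 1001011001 → 1, fb=0
63: 0010110010 → 0, fb=0
64: 0101100100 → 0, fb=1
65: 1011001001 → 1, fb=0
66: 0110010010 → 0, fb=0
67: 1100100100 → 1, fb=1
68: 1001001001 → 1, fb=0
69: 0010010010 → 0, fb=0
70: 0100100100 → 0, fb=0
71: 1001001000 → 1, fb=0
72: 0010010000 → 0, fb=0
73: 0100100000 → 0, fb=0
74: 1001000000 → 1, fb=0
75: 0010000000 → 0, fb=0
76: 0100000000 → 0, fb=0
77: 1000000000 → 1, fb=1
78: 0000000001 → 0, fb=0
79: 0000000010 → 0, fb=0
80: 0000000100 → 0, fb=0
81: 0000001000 → 0, fb=0
82: 0000010000 → 0, fb=0
83: 0000100000 → 0, fb=0

011111111110000000111000011111101110001001111100011001111101011001011001001001000000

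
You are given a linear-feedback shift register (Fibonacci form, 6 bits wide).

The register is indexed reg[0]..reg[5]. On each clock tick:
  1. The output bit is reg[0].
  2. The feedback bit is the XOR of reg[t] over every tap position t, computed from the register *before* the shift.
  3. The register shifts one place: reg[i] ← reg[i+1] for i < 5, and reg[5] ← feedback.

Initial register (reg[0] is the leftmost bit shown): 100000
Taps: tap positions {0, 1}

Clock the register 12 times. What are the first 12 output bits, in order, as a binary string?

100000100001

k : reg_k → out_k, fb_k
0: 100000 → 1, fb=1
1: 000001 → 0, fb=0
2: 000010 → 0, fb=0
3: 000100 → 0, fb=0
4: 001000 → 0, fb=0
5: 010000 → 0, fb=1
6: 100001 → 1, fb=1
7: 000011 → 0, fb=0
8: 000110 → 0, fb=0
9: 001100 → 0, fb=0
10: 011000 → 0, fb=1
11: 110001 → 1, fb=0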